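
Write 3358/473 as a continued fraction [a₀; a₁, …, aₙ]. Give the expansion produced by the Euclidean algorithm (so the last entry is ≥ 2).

[7; 10, 15, 1, 2]

3358 = 7·473 + 47
473 = 10·47 + 3
47 = 15·3 + 2
3 = 1·2 + 1
2 = 2·1 + 0  (stop)
So 3358/473 = [7; 10, 15, 1, 2].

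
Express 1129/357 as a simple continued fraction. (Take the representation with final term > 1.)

[3; 6, 6, 2, 4]

1129 = 3·357 + 58
357 = 6·58 + 9
58 = 6·9 + 4
9 = 2·4 + 1
4 = 4·1 + 0  (stop)
So 1129/357 = [3; 6, 6, 2, 4].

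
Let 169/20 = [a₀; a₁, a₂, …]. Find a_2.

169 = 8·20 + 9   →  a_0 = 8
20 = 2·9 + 2   →  a_1 = 2
9 = 4·2 + 1   →  a_2 = 4

4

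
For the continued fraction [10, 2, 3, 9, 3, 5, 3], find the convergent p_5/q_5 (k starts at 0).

Using pₖ = aₖpₖ₋₁ + pₖ₋₂, qₖ = aₖqₖ₋₁ + qₖ₋₂ (with p₋₁=1, p₋₂=0, q₋₁=0, q₋₂=1):
  k=0: a=10, p=10, q=1
  k=1: a=2, p=21, q=2
  k=2: a=3, p=73, q=7
  k=3: a=9, p=678, q=65
  k=4: a=3, p=2107, q=202
  k=5: a=5, p=11213, q=1075

11213/1075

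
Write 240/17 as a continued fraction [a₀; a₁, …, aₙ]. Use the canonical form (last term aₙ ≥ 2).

240 = 14*17 + 2
17 = 8*2 + 1
2 = 2*1 + 0  (stop)
So 240/17 = [14; 8, 2].

[14; 8, 2]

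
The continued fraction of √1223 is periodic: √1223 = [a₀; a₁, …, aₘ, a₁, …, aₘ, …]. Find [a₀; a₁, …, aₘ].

a₀ = ⌊√1223⌋ = 34.
With m₀=0, d₀=1 and mₖ₊₁ = dₖaₖ − mₖ, dₖ₊₁ = (n − mₖ₊₁²)/dₖ, aₖ₊₁ = ⌊(a₀+mₖ₊₁)/dₖ₊₁⌋:
  k=1: m=34, d=67, a=1
  k=2: m=33, d=2, a=33
  k=3: m=33, d=67, a=1
  k=4: m=34, d=1, a=68
d=1 and a=2a₀=68 at k=4, so the next step gives (m, d) = (34, 67) again — its k=1 value — and the period has length 4.

[34; 1, 33, 1, 68]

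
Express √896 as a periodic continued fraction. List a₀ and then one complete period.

[29; 1, 13, 1, 58]

a₀ = ⌊√896⌋ = 29.
With m₀=0, d₀=1 and mₖ₊₁ = dₖaₖ − mₖ, dₖ₊₁ = (n − mₖ₊₁²)/dₖ, aₖ₊₁ = ⌊(a₀+mₖ₊₁)/dₖ₊₁⌋:
  k=1: m=29, d=55, a=1
  k=2: m=26, d=4, a=13
  k=3: m=26, d=55, a=1
  k=4: m=29, d=1, a=58
d=1 and a=2a₀=58 at k=4, so the next step gives (m, d) = (29, 55) again — its k=1 value — and the period has length 4.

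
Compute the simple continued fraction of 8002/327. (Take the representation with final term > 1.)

8002 = 24*327 + 154
327 = 2*154 + 19
154 = 8*19 + 2
19 = 9*2 + 1
2 = 2*1 + 0  (stop)
So 8002/327 = [24; 2, 8, 9, 2].

[24; 2, 8, 9, 2]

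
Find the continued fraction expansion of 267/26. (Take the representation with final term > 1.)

267 = 10·26 + 7
26 = 3·7 + 5
7 = 1·5 + 2
5 = 2·2 + 1
2 = 2·1 + 0  (stop)
So 267/26 = [10; 3, 1, 2, 2].

[10; 3, 1, 2, 2]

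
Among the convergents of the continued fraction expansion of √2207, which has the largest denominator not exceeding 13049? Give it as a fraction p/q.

√2207 = [46; 1, 45, 1, 92, …] (period length 4).
Convergents:
  p_0/q_0 = 46/1
  p_1/q_1 = 47/1
  p_2/q_2 = 2161/46
  p_3/q_3 = 2208/47
  p_4/q_4 = 205297/4370
  p_5/q_5 = 207505/4417
  p_6/q_6 = 9543022/203135
q_5 = 4417 ≤ 13049 < 203135 = q_6, so the answer is 207505/4417.

207505/4417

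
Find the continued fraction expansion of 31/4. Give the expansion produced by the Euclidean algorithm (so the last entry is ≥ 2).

31 = 7*4 + 3
4 = 1*3 + 1
3 = 3*1 + 0  (stop)
So 31/4 = [7; 1, 3].

[7; 1, 3]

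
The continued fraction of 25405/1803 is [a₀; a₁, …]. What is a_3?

3

25405 = 14·1803 + 163   →  a_0 = 14
1803 = 11·163 + 10   →  a_1 = 11
163 = 16·10 + 3   →  a_2 = 16
10 = 3·3 + 1   →  a_3 = 3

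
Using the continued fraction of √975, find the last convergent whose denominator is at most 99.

1249/40

√975 = [31; 4, 2, 4, 62, …] (period length 4).
Convergents:
  p_0/q_0 = 31/1
  p_1/q_1 = 125/4
  p_2/q_2 = 281/9
  p_3/q_3 = 1249/40
  p_4/q_4 = 77719/2489
q_3 = 40 ≤ 99 < 2489 = q_4, so the answer is 1249/40.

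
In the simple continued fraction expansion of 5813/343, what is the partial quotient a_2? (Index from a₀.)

5813 = 16·343 + 325   →  a_0 = 16
343 = 1·325 + 18   →  a_1 = 1
325 = 18·18 + 1   →  a_2 = 18

18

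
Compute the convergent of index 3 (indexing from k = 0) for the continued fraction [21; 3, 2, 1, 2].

213/10

Using pₖ = aₖpₖ₋₁ + pₖ₋₂, qₖ = aₖqₖ₋₁ + qₖ₋₂ (with p₋₁=1, p₋₂=0, q₋₁=0, q₋₂=1):
  k=0: a=21, p=21, q=1
  k=1: a=3, p=64, q=3
  k=2: a=2, p=149, q=7
  k=3: a=1, p=213, q=10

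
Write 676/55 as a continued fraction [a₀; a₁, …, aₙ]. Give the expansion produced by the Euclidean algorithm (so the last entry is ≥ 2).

[12; 3, 2, 3, 2]

676 = 12×55 + 16
55 = 3×16 + 7
16 = 2×7 + 2
7 = 3×2 + 1
2 = 2×1 + 0  (stop)
So 676/55 = [12; 3, 2, 3, 2].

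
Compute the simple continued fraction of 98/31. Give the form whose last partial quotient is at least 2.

[3; 6, 5]

98 = 3*31 + 5
31 = 6*5 + 1
5 = 5*1 + 0  (stop)
So 98/31 = [3; 6, 5].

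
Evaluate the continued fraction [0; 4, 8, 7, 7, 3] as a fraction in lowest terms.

Fold from the inside: start with 3/1.
  7 + 1/3 = 22/3
  7 + 3/22 = 157/22
  8 + 22/157 = 1278/157
  4 + 157/1278 = 5269/1278
  0 + 1278/5269 = 1278/5269

1278/5269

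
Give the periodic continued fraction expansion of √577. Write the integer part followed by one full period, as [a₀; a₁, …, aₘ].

[24; 48]

a₀ = ⌊√577⌋ = 24.
With m₀=0, d₀=1 and mₖ₊₁ = dₖaₖ − mₖ, dₖ₊₁ = (n − mₖ₊₁²)/dₖ, aₖ₊₁ = ⌊(a₀+mₖ₊₁)/dₖ₊₁⌋:
  k=1: m=24, d=1, a=48
d=1 and a=2a₀=48 at k=1, so the next step gives (m, d) = (24, 1) again — its k=1 value — and the period has length 1.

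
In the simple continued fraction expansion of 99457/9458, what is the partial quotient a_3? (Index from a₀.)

15

99457 = 10·9458 + 4877   →  a_0 = 10
9458 = 1·4877 + 4581   →  a_1 = 1
4877 = 1·4581 + 296   →  a_2 = 1
4581 = 15·296 + 141   →  a_3 = 15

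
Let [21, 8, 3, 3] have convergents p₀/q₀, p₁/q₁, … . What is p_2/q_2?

Using pₖ = aₖpₖ₋₁ + pₖ₋₂, qₖ = aₖqₖ₋₁ + qₖ₋₂ (with p₋₁=1, p₋₂=0, q₋₁=0, q₋₂=1):
  k=0: a=21, p=21, q=1
  k=1: a=8, p=169, q=8
  k=2: a=3, p=528, q=25

528/25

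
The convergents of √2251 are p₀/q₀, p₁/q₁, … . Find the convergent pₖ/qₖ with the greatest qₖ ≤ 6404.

182330/3843

√2251 = [47; 2, 4, 47, 4, 2, 94, …] (period length 6).
Convergents:
  p_0/q_0 = 47/1
  p_1/q_1 = 95/2
  p_2/q_2 = 427/9
  p_3/q_3 = 20164/425
  p_4/q_4 = 81083/1709
  p_5/q_5 = 182330/3843
  p_6/q_6 = 17220103/362951
q_5 = 3843 ≤ 6404 < 362951 = q_6, so the answer is 182330/3843.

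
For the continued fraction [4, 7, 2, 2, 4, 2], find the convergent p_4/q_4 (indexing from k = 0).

674/163

Using pₖ = aₖpₖ₋₁ + pₖ₋₂, qₖ = aₖqₖ₋₁ + qₖ₋₂ (with p₋₁=1, p₋₂=0, q₋₁=0, q₋₂=1):
  k=0: a=4, p=4, q=1
  k=1: a=7, p=29, q=7
  k=2: a=2, p=62, q=15
  k=3: a=2, p=153, q=37
  k=4: a=4, p=674, q=163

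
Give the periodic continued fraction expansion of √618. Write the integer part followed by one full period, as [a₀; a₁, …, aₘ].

a₀ = ⌊√618⌋ = 24.
With m₀=0, d₀=1 and mₖ₊₁ = dₖaₖ − mₖ, dₖ₊₁ = (n − mₖ₊₁²)/dₖ, aₖ₊₁ = ⌊(a₀+mₖ₊₁)/dₖ₊₁⌋:
  k=1: m=24, d=42, a=1
  k=2: m=18, d=7, a=6
  k=3: m=24, d=6, a=8
  k=4: m=24, d=7, a=6
  k=5: m=18, d=42, a=1
  k=6: m=24, d=1, a=48
d=1 and a=2a₀=48 at k=6, so the next step gives (m, d) = (24, 42) again — its k=1 value — and the period has length 6.

[24; 1, 6, 8, 6, 1, 48]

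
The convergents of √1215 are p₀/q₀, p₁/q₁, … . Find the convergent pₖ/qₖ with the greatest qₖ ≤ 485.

√1215 = [34; 1, 5, 1, 68, …] (period length 4).
Convergents:
  p_0/q_0 = 34/1
  p_1/q_1 = 35/1
  p_2/q_2 = 209/6
  p_3/q_3 = 244/7
  p_4/q_4 = 16801/482
  p_5/q_5 = 17045/489
q_4 = 482 ≤ 485 < 489 = q_5, so the answer is 16801/482.

16801/482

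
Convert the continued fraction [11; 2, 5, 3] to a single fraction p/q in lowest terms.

Using pₖ = aₖpₖ₋₁ + pₖ₋₂ and qₖ = aₖqₖ₋₁ + qₖ₋₂:
  k=0: a=11, p=11, q=1
  k=1: a=2, p=23, q=2
  k=2: a=5, p=126, q=11
  k=3: a=3, p=401, q=35

401/35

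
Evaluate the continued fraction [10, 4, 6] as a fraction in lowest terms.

256/25

Using pₖ = aₖpₖ₋₁ + pₖ₋₂ and qₖ = aₖqₖ₋₁ + qₖ₋₂:
  k=0: a=10, p=10, q=1
  k=1: a=4, p=41, q=4
  k=2: a=6, p=256, q=25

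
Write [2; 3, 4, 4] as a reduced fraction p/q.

Fold from the inside: start with 4/1.
  4 + 1/4 = 17/4
  3 + 4/17 = 55/17
  2 + 17/55 = 127/55

127/55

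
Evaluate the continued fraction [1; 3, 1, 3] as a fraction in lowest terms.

Fold from the inside: start with 3/1.
  1 + 1/3 = 4/3
  3 + 3/4 = 15/4
  1 + 4/15 = 19/15

19/15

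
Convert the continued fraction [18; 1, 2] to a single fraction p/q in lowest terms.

56/3

Using pₖ = aₖpₖ₋₁ + pₖ₋₂ and qₖ = aₖqₖ₋₁ + qₖ₋₂:
  k=0: a=18, p=18, q=1
  k=1: a=1, p=19, q=1
  k=2: a=2, p=56, q=3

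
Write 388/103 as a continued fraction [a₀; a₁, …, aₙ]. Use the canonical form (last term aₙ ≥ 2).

[3; 1, 3, 3, 2, 3]

388 = 3×103 + 79
103 = 1×79 + 24
79 = 3×24 + 7
24 = 3×7 + 3
7 = 2×3 + 1
3 = 3×1 + 0  (stop)
So 388/103 = [3; 1, 3, 3, 2, 3].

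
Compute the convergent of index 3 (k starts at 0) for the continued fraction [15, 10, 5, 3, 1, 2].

2461/163

Using pₖ = aₖpₖ₋₁ + pₖ₋₂, qₖ = aₖqₖ₋₁ + qₖ₋₂ (with p₋₁=1, p₋₂=0, q₋₁=0, q₋₂=1):
  k=0: a=15, p=15, q=1
  k=1: a=10, p=151, q=10
  k=2: a=5, p=770, q=51
  k=3: a=3, p=2461, q=163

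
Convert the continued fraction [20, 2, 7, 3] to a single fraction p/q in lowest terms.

Fold from the inside: start with 3/1.
  7 + 1/3 = 22/3
  2 + 3/22 = 47/22
  20 + 22/47 = 962/47

962/47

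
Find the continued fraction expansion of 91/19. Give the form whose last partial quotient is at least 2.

91 = 4×19 + 15
19 = 1×15 + 4
15 = 3×4 + 3
4 = 1×3 + 1
3 = 3×1 + 0  (stop)
So 91/19 = [4; 1, 3, 1, 3].

[4; 1, 3, 1, 3]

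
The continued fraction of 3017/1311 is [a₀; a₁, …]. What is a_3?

7

3017 = 2·1311 + 395   →  a_0 = 2
1311 = 3·395 + 126   →  a_1 = 3
395 = 3·126 + 17   →  a_2 = 3
126 = 7·17 + 7   →  a_3 = 7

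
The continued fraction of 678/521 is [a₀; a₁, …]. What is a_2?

678 = 1·521 + 157   →  a_0 = 1
521 = 3·157 + 50   →  a_1 = 3
157 = 3·50 + 7   →  a_2 = 3

3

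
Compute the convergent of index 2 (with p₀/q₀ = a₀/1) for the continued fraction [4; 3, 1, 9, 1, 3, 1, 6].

Using pₖ = aₖpₖ₋₁ + pₖ₋₂, qₖ = aₖqₖ₋₁ + qₖ₋₂ (with p₋₁=1, p₋₂=0, q₋₁=0, q₋₂=1):
  k=0: a=4, p=4, q=1
  k=1: a=3, p=13, q=3
  k=2: a=1, p=17, q=4

17/4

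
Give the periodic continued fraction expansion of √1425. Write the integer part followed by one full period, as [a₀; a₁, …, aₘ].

a₀ = ⌊√1425⌋ = 37.
With m₀=0, d₀=1 and mₖ₊₁ = dₖaₖ − mₖ, dₖ₊₁ = (n − mₖ₊₁²)/dₖ, aₖ₊₁ = ⌊(a₀+mₖ₊₁)/dₖ₊₁⌋:
  k=1: m=37, d=56, a=1
  k=2: m=19, d=19, a=2
  k=3: m=19, d=56, a=1
  k=4: m=37, d=1, a=74
d=1 and a=2a₀=74 at k=4, so the next step gives (m, d) = (37, 56) again — its k=1 value — and the period has length 4.

[37; 1, 2, 1, 74]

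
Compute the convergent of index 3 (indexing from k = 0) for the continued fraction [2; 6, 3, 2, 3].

95/44

Using pₖ = aₖpₖ₋₁ + pₖ₋₂, qₖ = aₖqₖ₋₁ + qₖ₋₂ (with p₋₁=1, p₋₂=0, q₋₁=0, q₋₂=1):
  k=0: a=2, p=2, q=1
  k=1: a=6, p=13, q=6
  k=2: a=3, p=41, q=19
  k=3: a=2, p=95, q=44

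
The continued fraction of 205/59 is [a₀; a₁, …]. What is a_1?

205 = 3·59 + 28   →  a_0 = 3
59 = 2·28 + 3   →  a_1 = 2

2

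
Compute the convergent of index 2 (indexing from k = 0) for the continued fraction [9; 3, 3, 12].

93/10

Using pₖ = aₖpₖ₋₁ + pₖ₋₂, qₖ = aₖqₖ₋₁ + qₖ₋₂ (with p₋₁=1, p₋₂=0, q₋₁=0, q₋₂=1):
  k=0: a=9, p=9, q=1
  k=1: a=3, p=28, q=3
  k=2: a=3, p=93, q=10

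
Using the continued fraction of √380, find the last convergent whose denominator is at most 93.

√380 = [19; 2, 38, …] (period length 2).
Convergents:
  p_0/q_0 = 19/1
  p_1/q_1 = 39/2
  p_2/q_2 = 1501/77
  p_3/q_3 = 3041/156
q_2 = 77 ≤ 93 < 156 = q_3, so the answer is 1501/77.

1501/77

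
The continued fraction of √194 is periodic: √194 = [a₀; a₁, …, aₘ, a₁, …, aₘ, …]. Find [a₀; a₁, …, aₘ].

[13; 1, 12, 1, 26]

a₀ = ⌊√194⌋ = 13.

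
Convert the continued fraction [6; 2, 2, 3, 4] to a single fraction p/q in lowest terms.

468/73

Fold from the inside: start with 4/1.
  3 + 1/4 = 13/4
  2 + 4/13 = 30/13
  2 + 13/30 = 73/30
  6 + 30/73 = 468/73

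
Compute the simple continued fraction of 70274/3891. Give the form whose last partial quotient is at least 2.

70274 = 18·3891 + 236
3891 = 16·236 + 115
236 = 2·115 + 6
115 = 19·6 + 1
6 = 6·1 + 0  (stop)
So 70274/3891 = [18; 16, 2, 19, 6].

[18; 16, 2, 19, 6]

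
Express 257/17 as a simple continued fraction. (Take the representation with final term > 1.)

257 = 15·17 + 2
17 = 8·2 + 1
2 = 2·1 + 0  (stop)
So 257/17 = [15; 8, 2].

[15; 8, 2]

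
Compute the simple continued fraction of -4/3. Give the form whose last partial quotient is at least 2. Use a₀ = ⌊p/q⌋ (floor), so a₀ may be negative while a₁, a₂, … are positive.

[-2; 1, 2]

-4 = -2·3 + 2
3 = 1·2 + 1
2 = 2·1 + 0  (stop)
So -4/3 = [-2; 1, 2].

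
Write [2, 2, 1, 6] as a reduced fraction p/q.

Using pₖ = aₖpₖ₋₁ + pₖ₋₂ and qₖ = aₖqₖ₋₁ + qₖ₋₂:
  k=0: a=2, p=2, q=1
  k=1: a=2, p=5, q=2
  k=2: a=1, p=7, q=3
  k=3: a=6, p=47, q=20

47/20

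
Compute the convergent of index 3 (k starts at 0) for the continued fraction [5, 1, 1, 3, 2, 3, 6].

39/7

Using pₖ = aₖpₖ₋₁ + pₖ₋₂, qₖ = aₖqₖ₋₁ + qₖ₋₂ (with p₋₁=1, p₋₂=0, q₋₁=0, q₋₂=1):
  k=0: a=5, p=5, q=1
  k=1: a=1, p=6, q=1
  k=2: a=1, p=11, q=2
  k=3: a=3, p=39, q=7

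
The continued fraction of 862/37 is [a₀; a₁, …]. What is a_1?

3

862 = 23·37 + 11   →  a_0 = 23
37 = 3·11 + 4   →  a_1 = 3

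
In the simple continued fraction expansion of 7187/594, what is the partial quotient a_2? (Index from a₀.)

7187 = 12·594 + 59   →  a_0 = 12
594 = 10·59 + 4   →  a_1 = 10
59 = 14·4 + 3   →  a_2 = 14

14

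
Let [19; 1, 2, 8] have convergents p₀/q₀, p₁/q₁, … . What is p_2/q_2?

Using pₖ = aₖpₖ₋₁ + pₖ₋₂, qₖ = aₖqₖ₋₁ + qₖ₋₂ (with p₋₁=1, p₋₂=0, q₋₁=0, q₋₂=1):
  k=0: a=19, p=19, q=1
  k=1: a=1, p=20, q=1
  k=2: a=2, p=59, q=3

59/3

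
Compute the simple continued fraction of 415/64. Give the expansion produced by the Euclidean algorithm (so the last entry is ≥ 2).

415 = 6·64 + 31
64 = 2·31 + 2
31 = 15·2 + 1
2 = 2·1 + 0  (stop)
So 415/64 = [6; 2, 15, 2].

[6; 2, 15, 2]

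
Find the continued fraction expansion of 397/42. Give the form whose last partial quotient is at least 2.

[9; 2, 4, 1, 3]

397 = 9×42 + 19
42 = 2×19 + 4
19 = 4×4 + 3
4 = 1×3 + 1
3 = 3×1 + 0  (stop)
So 397/42 = [9; 2, 4, 1, 3].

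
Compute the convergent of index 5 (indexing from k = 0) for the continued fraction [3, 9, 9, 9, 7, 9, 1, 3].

150967/48546

Using pₖ = aₖpₖ₋₁ + pₖ₋₂, qₖ = aₖqₖ₋₁ + qₖ₋₂ (with p₋₁=1, p₋₂=0, q₋₁=0, q₋₂=1):
  k=0: a=3, p=3, q=1
  k=1: a=9, p=28, q=9
  k=2: a=9, p=255, q=82
  k=3: a=9, p=2323, q=747
  k=4: a=7, p=16516, q=5311
  k=5: a=9, p=150967, q=48546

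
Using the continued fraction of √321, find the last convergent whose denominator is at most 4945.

√321 = [17; 1, 10, 1, 34, …] (period length 4).
Convergents:
  p_0/q_0 = 17/1
  p_1/q_1 = 18/1
  p_2/q_2 = 197/11
  p_3/q_3 = 215/12
  p_4/q_4 = 7507/419
  p_5/q_5 = 7722/431
  p_6/q_6 = 84727/4729
  p_7/q_7 = 92449/5160
q_6 = 4729 ≤ 4945 < 5160 = q_7, so the answer is 84727/4729.

84727/4729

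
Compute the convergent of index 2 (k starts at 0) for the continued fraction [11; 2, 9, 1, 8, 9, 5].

218/19

Using pₖ = aₖpₖ₋₁ + pₖ₋₂, qₖ = aₖqₖ₋₁ + qₖ₋₂ (with p₋₁=1, p₋₂=0, q₋₁=0, q₋₂=1):
  k=0: a=11, p=11, q=1
  k=1: a=2, p=23, q=2
  k=2: a=9, p=218, q=19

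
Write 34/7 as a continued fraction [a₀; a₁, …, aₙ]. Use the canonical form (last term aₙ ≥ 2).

[4; 1, 6]

34 = 4·7 + 6
7 = 1·6 + 1
6 = 6·1 + 0  (stop)
So 34/7 = [4; 1, 6].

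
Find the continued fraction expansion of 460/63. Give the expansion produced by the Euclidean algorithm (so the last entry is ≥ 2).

460 = 7×63 + 19
63 = 3×19 + 6
19 = 3×6 + 1
6 = 6×1 + 0  (stop)
So 460/63 = [7; 3, 3, 6].

[7; 3, 3, 6]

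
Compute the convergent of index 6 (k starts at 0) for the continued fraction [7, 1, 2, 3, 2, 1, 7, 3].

Using pₖ = aₖpₖ₋₁ + pₖ₋₂, qₖ = aₖqₖ₋₁ + qₖ₋₂ (with p₋₁=1, p₋₂=0, q₋₁=0, q₋₂=1):
  k=0: a=7, p=7, q=1
  k=1: a=1, p=8, q=1
  k=2: a=2, p=23, q=3
  k=3: a=3, p=77, q=10
  k=4: a=2, p=177, q=23
  k=5: a=1, p=254, q=33
  k=6: a=7, p=1955, q=254

1955/254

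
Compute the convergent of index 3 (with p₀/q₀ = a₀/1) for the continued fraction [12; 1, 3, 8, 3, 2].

421/33

Using pₖ = aₖpₖ₋₁ + pₖ₋₂, qₖ = aₖqₖ₋₁ + qₖ₋₂ (with p₋₁=1, p₋₂=0, q₋₁=0, q₋₂=1):
  k=0: a=12, p=12, q=1
  k=1: a=1, p=13, q=1
  k=2: a=3, p=51, q=4
  k=3: a=8, p=421, q=33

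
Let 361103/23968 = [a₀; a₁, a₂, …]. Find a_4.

7

361103 = 15·23968 + 1583   →  a_0 = 15
23968 = 15·1583 + 223   →  a_1 = 15
1583 = 7·223 + 22   →  a_2 = 7
223 = 10·22 + 3   →  a_3 = 10
22 = 7·3 + 1   →  a_4 = 7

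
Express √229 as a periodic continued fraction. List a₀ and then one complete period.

[15; 7, 1, 1, 7, 30]

a₀ = ⌊√229⌋ = 15.
With m₀=0, d₀=1 and mₖ₊₁ = dₖaₖ − mₖ, dₖ₊₁ = (n − mₖ₊₁²)/dₖ, aₖ₊₁ = ⌊(a₀+mₖ₊₁)/dₖ₊₁⌋:
  k=1: m=15, d=4, a=7
  k=2: m=13, d=15, a=1
  k=3: m=2, d=15, a=1
  k=4: m=13, d=4, a=7
  k=5: m=15, d=1, a=30
d=1 and a=2a₀=30 at k=5, so the next step gives (m, d) = (15, 4) again — its k=1 value — and the period has length 5.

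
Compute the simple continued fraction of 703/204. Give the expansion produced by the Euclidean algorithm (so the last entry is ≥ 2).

703 = 3*204 + 91
204 = 2*91 + 22
91 = 4*22 + 3
22 = 7*3 + 1
3 = 3*1 + 0  (stop)
So 703/204 = [3; 2, 4, 7, 3].

[3; 2, 4, 7, 3]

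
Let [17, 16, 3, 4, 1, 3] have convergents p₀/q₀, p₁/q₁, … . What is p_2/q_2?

836/49

Using pₖ = aₖpₖ₋₁ + pₖ₋₂, qₖ = aₖqₖ₋₁ + qₖ₋₂ (with p₋₁=1, p₋₂=0, q₋₁=0, q₋₂=1):
  k=0: a=17, p=17, q=1
  k=1: a=16, p=273, q=16
  k=2: a=3, p=836, q=49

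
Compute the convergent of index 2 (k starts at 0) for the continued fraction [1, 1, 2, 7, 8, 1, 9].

5/3

Using pₖ = aₖpₖ₋₁ + pₖ₋₂, qₖ = aₖqₖ₋₁ + qₖ₋₂ (with p₋₁=1, p₋₂=0, q₋₁=0, q₋₂=1):
  k=0: a=1, p=1, q=1
  k=1: a=1, p=2, q=1
  k=2: a=2, p=5, q=3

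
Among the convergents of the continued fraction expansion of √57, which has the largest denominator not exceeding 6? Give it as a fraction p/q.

15/2

√57 = [7; 1, 1, 4, 1, 1, 14, …] (period length 6).
Convergents:
  p_0/q_0 = 7/1
  p_1/q_1 = 8/1
  p_2/q_2 = 15/2
  p_3/q_3 = 68/9
q_2 = 2 ≤ 6 < 9 = q_3, so the answer is 15/2.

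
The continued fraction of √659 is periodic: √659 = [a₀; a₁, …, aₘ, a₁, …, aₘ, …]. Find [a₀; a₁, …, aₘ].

[25; 1, 2, 25, 2, 1, 50]

a₀ = ⌊√659⌋ = 25.
With m₀=0, d₀=1 and mₖ₊₁ = dₖaₖ − mₖ, dₖ₊₁ = (n − mₖ₊₁²)/dₖ, aₖ₊₁ = ⌊(a₀+mₖ₊₁)/dₖ₊₁⌋:
  k=1: m=25, d=34, a=1
  k=2: m=9, d=17, a=2
  k=3: m=25, d=2, a=25
  k=4: m=25, d=17, a=2
  k=5: m=9, d=34, a=1
  k=6: m=25, d=1, a=50
d=1 and a=2a₀=50 at k=6, so the next step gives (m, d) = (25, 34) again — its k=1 value — and the period has length 6.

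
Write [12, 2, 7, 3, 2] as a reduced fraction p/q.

Fold from the inside: start with 2/1.
  3 + 1/2 = 7/2
  7 + 2/7 = 51/7
  2 + 7/51 = 109/51
  12 + 51/109 = 1359/109

1359/109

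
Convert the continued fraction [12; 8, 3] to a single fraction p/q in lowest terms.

Fold from the inside: start with 3/1.
  8 + 1/3 = 25/3
  12 + 3/25 = 303/25

303/25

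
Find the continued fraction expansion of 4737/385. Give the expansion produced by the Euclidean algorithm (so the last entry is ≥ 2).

4737 = 12·385 + 117
385 = 3·117 + 34
117 = 3·34 + 15
34 = 2·15 + 4
15 = 3·4 + 3
4 = 1·3 + 1
3 = 3·1 + 0  (stop)
So 4737/385 = [12; 3, 3, 2, 3, 1, 3].

[12; 3, 3, 2, 3, 1, 3]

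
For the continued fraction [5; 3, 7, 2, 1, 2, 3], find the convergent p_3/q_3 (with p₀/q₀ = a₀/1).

Using pₖ = aₖpₖ₋₁ + pₖ₋₂, qₖ = aₖqₖ₋₁ + qₖ₋₂ (with p₋₁=1, p₋₂=0, q₋₁=0, q₋₂=1):
  k=0: a=5, p=5, q=1
  k=1: a=3, p=16, q=3
  k=2: a=7, p=117, q=22
  k=3: a=2, p=250, q=47

250/47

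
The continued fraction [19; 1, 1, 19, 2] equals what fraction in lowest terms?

1561/80

Using pₖ = aₖpₖ₋₁ + pₖ₋₂ and qₖ = aₖqₖ₋₁ + qₖ₋₂:
  k=0: a=19, p=19, q=1
  k=1: a=1, p=20, q=1
  k=2: a=1, p=39, q=2
  k=3: a=19, p=761, q=39
  k=4: a=2, p=1561, q=80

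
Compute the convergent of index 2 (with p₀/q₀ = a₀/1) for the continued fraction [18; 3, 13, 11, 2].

Using pₖ = aₖpₖ₋₁ + pₖ₋₂, qₖ = aₖqₖ₋₁ + qₖ₋₂ (with p₋₁=1, p₋₂=0, q₋₁=0, q₋₂=1):
  k=0: a=18, p=18, q=1
  k=1: a=3, p=55, q=3
  k=2: a=13, p=733, q=40

733/40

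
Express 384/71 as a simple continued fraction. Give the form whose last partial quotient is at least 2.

[5; 2, 2, 4, 3]

384 = 5×71 + 29
71 = 2×29 + 13
29 = 2×13 + 3
13 = 4×3 + 1
3 = 3×1 + 0  (stop)
So 384/71 = [5; 2, 2, 4, 3].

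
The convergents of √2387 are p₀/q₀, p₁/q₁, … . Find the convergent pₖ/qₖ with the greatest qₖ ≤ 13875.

233927/4788

√2387 = [48; 1, 5, 1, 96, …] (period length 4).
Convergents:
  p_0/q_0 = 48/1
  p_1/q_1 = 49/1
  p_2/q_2 = 293/6
  p_3/q_3 = 342/7
  p_4/q_4 = 33125/678
  p_5/q_5 = 33467/685
  p_6/q_6 = 200460/4103
  p_7/q_7 = 233927/4788
  p_8/q_8 = 22657452/463751
q_7 = 4788 ≤ 13875 < 463751 = q_8, so the answer is 233927/4788.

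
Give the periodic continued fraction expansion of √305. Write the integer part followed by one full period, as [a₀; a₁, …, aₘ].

a₀ = ⌊√305⌋ = 17.
With m₀=0, d₀=1 and mₖ₊₁ = dₖaₖ − mₖ, dₖ₊₁ = (n − mₖ₊₁²)/dₖ, aₖ₊₁ = ⌊(a₀+mₖ₊₁)/dₖ₊₁⌋:
  k=1: m=17, d=16, a=2
  k=2: m=15, d=5, a=6
  k=3: m=15, d=16, a=2
  k=4: m=17, d=1, a=34
d=1 and a=2a₀=34 at k=4, so the next step gives (m, d) = (17, 16) again — its k=1 value — and the period has length 4.

[17; 2, 6, 2, 34]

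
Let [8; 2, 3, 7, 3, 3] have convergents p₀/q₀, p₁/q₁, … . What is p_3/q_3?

430/51

Using pₖ = aₖpₖ₋₁ + pₖ₋₂, qₖ = aₖqₖ₋₁ + qₖ₋₂ (with p₋₁=1, p₋₂=0, q₋₁=0, q₋₂=1):
  k=0: a=8, p=8, q=1
  k=1: a=2, p=17, q=2
  k=2: a=3, p=59, q=7
  k=3: a=7, p=430, q=51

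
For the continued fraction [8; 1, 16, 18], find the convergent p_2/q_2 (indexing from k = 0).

152/17

Using pₖ = aₖpₖ₋₁ + pₖ₋₂, qₖ = aₖqₖ₋₁ + qₖ₋₂ (with p₋₁=1, p₋₂=0, q₋₁=0, q₋₂=1):
  k=0: a=8, p=8, q=1
  k=1: a=1, p=9, q=1
  k=2: a=16, p=152, q=17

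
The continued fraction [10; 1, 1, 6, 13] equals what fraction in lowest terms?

1802/171

Fold from the inside: start with 13/1.
  6 + 1/13 = 79/13
  1 + 13/79 = 92/79
  1 + 79/92 = 171/92
  10 + 92/171 = 1802/171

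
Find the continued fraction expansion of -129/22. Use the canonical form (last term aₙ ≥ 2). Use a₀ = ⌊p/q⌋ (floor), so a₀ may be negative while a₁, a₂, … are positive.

[-6; 7, 3]

-129 = -6*22 + 3
22 = 7*3 + 1
3 = 3*1 + 0  (stop)
So -129/22 = [-6; 7, 3].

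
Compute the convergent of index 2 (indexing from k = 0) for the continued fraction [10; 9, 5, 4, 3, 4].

Using pₖ = aₖpₖ₋₁ + pₖ₋₂, qₖ = aₖqₖ₋₁ + qₖ₋₂ (with p₋₁=1, p₋₂=0, q₋₁=0, q₋₂=1):
  k=0: a=10, p=10, q=1
  k=1: a=9, p=91, q=9
  k=2: a=5, p=465, q=46

465/46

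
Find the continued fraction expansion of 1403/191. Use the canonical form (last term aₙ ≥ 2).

[7; 2, 1, 8, 2, 3]

1403 = 7×191 + 66
191 = 2×66 + 59
66 = 1×59 + 7
59 = 8×7 + 3
7 = 2×3 + 1
3 = 3×1 + 0  (stop)
So 1403/191 = [7; 2, 1, 8, 2, 3].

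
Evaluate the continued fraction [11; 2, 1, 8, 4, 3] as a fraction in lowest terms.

3937/347

Using pₖ = aₖpₖ₋₁ + pₖ₋₂ and qₖ = aₖqₖ₋₁ + qₖ₋₂:
  k=0: a=11, p=11, q=1
  k=1: a=2, p=23, q=2
  k=2: a=1, p=34, q=3
  k=3: a=8, p=295, q=26
  k=4: a=4, p=1214, q=107
  k=5: a=3, p=3937, q=347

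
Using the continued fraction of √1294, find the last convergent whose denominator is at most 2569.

√1294 = [35; 1, 34, 1, 70, …] (period length 4).
Convergents:
  p_0/q_0 = 35/1
  p_1/q_1 = 36/1
  p_2/q_2 = 1259/35
  p_3/q_3 = 1295/36
  p_4/q_4 = 91909/2555
  p_5/q_5 = 93204/2591
q_4 = 2555 ≤ 2569 < 2591 = q_5, so the answer is 91909/2555.

91909/2555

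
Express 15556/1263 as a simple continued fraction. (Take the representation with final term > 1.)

[12; 3, 6, 2, 1, 6, 3]

15556 = 12×1263 + 400
1263 = 3×400 + 63
400 = 6×63 + 22
63 = 2×22 + 19
22 = 1×19 + 3
19 = 6×3 + 1
3 = 3×1 + 0  (stop)
So 15556/1263 = [12; 3, 6, 2, 1, 6, 3].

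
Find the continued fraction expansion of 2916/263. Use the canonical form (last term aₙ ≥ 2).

2916 = 11·263 + 23
263 = 11·23 + 10
23 = 2·10 + 3
10 = 3·3 + 1
3 = 3·1 + 0  (stop)
So 2916/263 = [11; 11, 2, 3, 3].

[11; 11, 2, 3, 3]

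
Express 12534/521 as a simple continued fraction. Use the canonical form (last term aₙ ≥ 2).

[24; 17, 2, 1, 2, 1, 2]

12534 = 24·521 + 30
521 = 17·30 + 11
30 = 2·11 + 8
11 = 1·8 + 3
8 = 2·3 + 2
3 = 1·2 + 1
2 = 2·1 + 0  (stop)
So 12534/521 = [24; 17, 2, 1, 2, 1, 2].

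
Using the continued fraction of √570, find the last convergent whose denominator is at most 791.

9144/383

√570 = [23; 1, 6, 1, 46, …] (period length 4).
Convergents:
  p_0/q_0 = 23/1
  p_1/q_1 = 24/1
  p_2/q_2 = 167/7
  p_3/q_3 = 191/8
  p_4/q_4 = 8953/375
  p_5/q_5 = 9144/383
  p_6/q_6 = 63817/2673
q_5 = 383 ≤ 791 < 2673 = q_6, so the answer is 9144/383.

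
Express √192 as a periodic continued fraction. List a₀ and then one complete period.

[13; 1, 5, 1, 26]

a₀ = ⌊√192⌋ = 13.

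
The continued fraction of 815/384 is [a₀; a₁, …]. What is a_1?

8

815 = 2·384 + 47   →  a_0 = 2
384 = 8·47 + 8   →  a_1 = 8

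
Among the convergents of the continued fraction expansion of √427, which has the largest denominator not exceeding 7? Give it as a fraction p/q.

62/3

√427 = [20; 1, 1, 1, 40, …] (period length 4).
Convergents:
  p_0/q_0 = 20/1
  p_1/q_1 = 21/1
  p_2/q_2 = 41/2
  p_3/q_3 = 62/3
  p_4/q_4 = 2521/122
q_3 = 3 ≤ 7 < 122 = q_4, so the answer is 62/3.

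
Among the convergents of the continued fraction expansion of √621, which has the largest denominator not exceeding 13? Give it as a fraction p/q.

√621 = [24; 1, 11, 2, 11, 1, 48, …] (period length 6).
Convergents:
  p_0/q_0 = 24/1
  p_1/q_1 = 25/1
  p_2/q_2 = 299/12
  p_3/q_3 = 623/25
q_2 = 12 ≤ 13 < 25 = q_3, so the answer is 299/12.

299/12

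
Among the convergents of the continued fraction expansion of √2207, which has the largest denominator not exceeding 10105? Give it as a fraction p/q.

207505/4417

√2207 = [46; 1, 45, 1, 92, …] (period length 4).
Convergents:
  p_0/q_0 = 46/1
  p_1/q_1 = 47/1
  p_2/q_2 = 2161/46
  p_3/q_3 = 2208/47
  p_4/q_4 = 205297/4370
  p_5/q_5 = 207505/4417
  p_6/q_6 = 9543022/203135
q_5 = 4417 ≤ 10105 < 203135 = q_6, so the answer is 207505/4417.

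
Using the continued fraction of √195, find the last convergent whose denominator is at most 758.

√195 = [13; 1, 26, …] (period length 2).
Convergents:
  p_0/q_0 = 13/1
  p_1/q_1 = 14/1
  p_2/q_2 = 377/27
  p_3/q_3 = 391/28
  p_4/q_4 = 10543/755
  p_5/q_5 = 10934/783
q_4 = 755 ≤ 758 < 783 = q_5, so the answer is 10543/755.

10543/755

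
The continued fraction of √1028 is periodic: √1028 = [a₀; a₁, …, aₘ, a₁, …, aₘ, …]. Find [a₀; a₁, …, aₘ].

a₀ = ⌊√1028⌋ = 32.
With m₀=0, d₀=1 and mₖ₊₁ = dₖaₖ − mₖ, dₖ₊₁ = (n − mₖ₊₁²)/dₖ, aₖ₊₁ = ⌊(a₀+mₖ₊₁)/dₖ₊₁⌋:
  k=1: m=32, d=4, a=16
  k=2: m=32, d=1, a=64
d=1 and a=2a₀=64 at k=2, so the next step gives (m, d) = (32, 4) again — its k=1 value — and the period has length 2.

[32; 16, 64]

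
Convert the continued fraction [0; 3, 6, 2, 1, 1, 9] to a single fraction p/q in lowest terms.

307/969

Using pₖ = aₖpₖ₋₁ + pₖ₋₂ and qₖ = aₖqₖ₋₁ + qₖ₋₂:
  k=0: a=0, p=0, q=1
  k=1: a=3, p=1, q=3
  k=2: a=6, p=6, q=19
  k=3: a=2, p=13, q=41
  k=4: a=1, p=19, q=60
  k=5: a=1, p=32, q=101
  k=6: a=9, p=307, q=969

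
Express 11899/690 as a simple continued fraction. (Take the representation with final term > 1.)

11899 = 17×690 + 169
690 = 4×169 + 14
169 = 12×14 + 1
14 = 14×1 + 0  (stop)
So 11899/690 = [17; 4, 12, 14].

[17; 4, 12, 14]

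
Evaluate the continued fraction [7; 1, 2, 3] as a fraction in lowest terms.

Using pₖ = aₖpₖ₋₁ + pₖ₋₂ and qₖ = aₖqₖ₋₁ + qₖ₋₂:
  k=0: a=7, p=7, q=1
  k=1: a=1, p=8, q=1
  k=2: a=2, p=23, q=3
  k=3: a=3, p=77, q=10

77/10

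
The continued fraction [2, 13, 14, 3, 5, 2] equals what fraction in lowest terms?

Fold from the inside: start with 2/1.
  5 + 1/2 = 11/2
  3 + 2/11 = 35/11
  14 + 11/35 = 501/35
  13 + 35/501 = 6548/501
  2 + 501/6548 = 13597/6548

13597/6548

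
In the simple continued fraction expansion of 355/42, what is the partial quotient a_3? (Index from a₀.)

1

355 = 8·42 + 19   →  a_0 = 8
42 = 2·19 + 4   →  a_1 = 2
19 = 4·4 + 3   →  a_2 = 4
4 = 1·3 + 1   →  a_3 = 1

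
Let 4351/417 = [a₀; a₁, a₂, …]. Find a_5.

3

4351 = 10·417 + 181   →  a_0 = 10
417 = 2·181 + 55   →  a_1 = 2
181 = 3·55 + 16   →  a_2 = 3
55 = 3·16 + 7   →  a_3 = 3
16 = 2·7 + 2   →  a_4 = 2
7 = 3·2 + 1   →  a_5 = 3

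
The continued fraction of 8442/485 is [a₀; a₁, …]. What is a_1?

2

8442 = 17·485 + 197   →  a_0 = 17
485 = 2·197 + 91   →  a_1 = 2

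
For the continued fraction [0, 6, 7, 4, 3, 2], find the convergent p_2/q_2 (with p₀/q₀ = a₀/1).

Using pₖ = aₖpₖ₋₁ + pₖ₋₂, qₖ = aₖqₖ₋₁ + qₖ₋₂ (with p₋₁=1, p₋₂=0, q₋₁=0, q₋₂=1):
  k=0: a=0, p=0, q=1
  k=1: a=6, p=1, q=6
  k=2: a=7, p=7, q=43

7/43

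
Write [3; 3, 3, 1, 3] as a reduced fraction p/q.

Fold from the inside: start with 3/1.
  1 + 1/3 = 4/3
  3 + 3/4 = 15/4
  3 + 4/15 = 49/15
  3 + 15/49 = 162/49

162/49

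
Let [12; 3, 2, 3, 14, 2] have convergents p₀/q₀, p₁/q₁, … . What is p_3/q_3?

295/24

Using pₖ = aₖpₖ₋₁ + pₖ₋₂, qₖ = aₖqₖ₋₁ + qₖ₋₂ (with p₋₁=1, p₋₂=0, q₋₁=0, q₋₂=1):
  k=0: a=12, p=12, q=1
  k=1: a=3, p=37, q=3
  k=2: a=2, p=86, q=7
  k=3: a=3, p=295, q=24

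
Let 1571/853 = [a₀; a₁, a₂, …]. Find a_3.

3

1571 = 1·853 + 718   →  a_0 = 1
853 = 1·718 + 135   →  a_1 = 1
718 = 5·135 + 43   →  a_2 = 5
135 = 3·43 + 6   →  a_3 = 3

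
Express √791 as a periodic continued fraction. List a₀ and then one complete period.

[28; 8, 56]

a₀ = ⌊√791⌋ = 28.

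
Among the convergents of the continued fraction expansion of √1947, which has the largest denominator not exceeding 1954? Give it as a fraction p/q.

31108/705

√1947 = [44; 8, 88, …] (period length 2).
Convergents:
  p_0/q_0 = 44/1
  p_1/q_1 = 353/8
  p_2/q_2 = 31108/705
  p_3/q_3 = 249217/5648
q_2 = 705 ≤ 1954 < 5648 = q_3, so the answer is 31108/705.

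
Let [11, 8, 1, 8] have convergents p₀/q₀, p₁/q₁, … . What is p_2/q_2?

100/9

Using pₖ = aₖpₖ₋₁ + pₖ₋₂, qₖ = aₖqₖ₋₁ + qₖ₋₂ (with p₋₁=1, p₋₂=0, q₋₁=0, q₋₂=1):
  k=0: a=11, p=11, q=1
  k=1: a=8, p=89, q=8
  k=2: a=1, p=100, q=9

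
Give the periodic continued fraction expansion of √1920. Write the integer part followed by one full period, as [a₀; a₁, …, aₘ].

[43; 1, 4, 2, 21, 2, 4, 1, 86]

a₀ = ⌊√1920⌋ = 43.
With m₀=0, d₀=1 and mₖ₊₁ = dₖaₖ − mₖ, dₖ₊₁ = (n − mₖ₊₁²)/dₖ, aₖ₊₁ = ⌊(a₀+mₖ₊₁)/dₖ₊₁⌋:
  k=1: m=43, d=71, a=1
  k=2: m=28, d=16, a=4
  k=3: m=36, d=39, a=2
  k=4: m=42, d=4, a=21
  k=5: m=42, d=39, a=2
  k=6: m=36, d=16, a=4
  k=7: m=28, d=71, a=1
  k=8: m=43, d=1, a=86
d=1 and a=2a₀=86 at k=8, so the next step gives (m, d) = (43, 71) again — its k=1 value — and the period has length 8.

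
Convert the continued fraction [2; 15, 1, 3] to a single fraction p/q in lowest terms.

Fold from the inside: start with 3/1.
  1 + 1/3 = 4/3
  15 + 3/4 = 63/4
  2 + 4/63 = 130/63

130/63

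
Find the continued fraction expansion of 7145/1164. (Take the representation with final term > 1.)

7145 = 6*1164 + 161
1164 = 7*161 + 37
161 = 4*37 + 13
37 = 2*13 + 11
13 = 1*11 + 2
11 = 5*2 + 1
2 = 2*1 + 0  (stop)
So 7145/1164 = [6; 7, 4, 2, 1, 5, 2].

[6; 7, 4, 2, 1, 5, 2]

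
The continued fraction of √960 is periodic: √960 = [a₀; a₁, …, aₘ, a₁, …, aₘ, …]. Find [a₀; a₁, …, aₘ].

a₀ = ⌊√960⌋ = 30.
With m₀=0, d₀=1 and mₖ₊₁ = dₖaₖ − mₖ, dₖ₊₁ = (n − mₖ₊₁²)/dₖ, aₖ₊₁ = ⌊(a₀+mₖ₊₁)/dₖ₊₁⌋:
  k=1: m=30, d=60, a=1
  k=2: m=30, d=1, a=60
d=1 and a=2a₀=60 at k=2, so the next step gives (m, d) = (30, 60) again — its k=1 value — and the period has length 2.

[30; 1, 60]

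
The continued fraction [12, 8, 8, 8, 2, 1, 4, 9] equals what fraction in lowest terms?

861977/71102

Using pₖ = aₖpₖ₋₁ + pₖ₋₂ and qₖ = aₖqₖ₋₁ + qₖ₋₂:
  k=0: a=12, p=12, q=1
  k=1: a=8, p=97, q=8
  k=2: a=8, p=788, q=65
  k=3: a=8, p=6401, q=528
  k=4: a=2, p=13590, q=1121
  k=5: a=1, p=19991, q=1649
  k=6: a=4, p=93554, q=7717
  k=7: a=9, p=861977, q=71102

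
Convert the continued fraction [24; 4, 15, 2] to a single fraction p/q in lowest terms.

3055/126

Fold from the inside: start with 2/1.
  15 + 1/2 = 31/2
  4 + 2/31 = 126/31
  24 + 31/126 = 3055/126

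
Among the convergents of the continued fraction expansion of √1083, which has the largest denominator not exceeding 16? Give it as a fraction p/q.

362/11

√1083 = [32; 1, 9, 1, 64, …] (period length 4).
Convergents:
  p_0/q_0 = 32/1
  p_1/q_1 = 33/1
  p_2/q_2 = 329/10
  p_3/q_3 = 362/11
  p_4/q_4 = 23497/714
q_3 = 11 ≤ 16 < 714 = q_4, so the answer is 362/11.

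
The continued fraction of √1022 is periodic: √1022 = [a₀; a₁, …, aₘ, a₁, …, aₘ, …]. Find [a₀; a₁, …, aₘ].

[31; 1, 30, 1, 62]

a₀ = ⌊√1022⌋ = 31.
With m₀=0, d₀=1 and mₖ₊₁ = dₖaₖ − mₖ, dₖ₊₁ = (n − mₖ₊₁²)/dₖ, aₖ₊₁ = ⌊(a₀+mₖ₊₁)/dₖ₊₁⌋:
  k=1: m=31, d=61, a=1
  k=2: m=30, d=2, a=30
  k=3: m=30, d=61, a=1
  k=4: m=31, d=1, a=62
d=1 and a=2a₀=62 at k=4, so the next step gives (m, d) = (31, 61) again — its k=1 value — and the period has length 4.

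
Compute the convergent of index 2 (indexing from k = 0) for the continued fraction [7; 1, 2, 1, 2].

23/3

Using pₖ = aₖpₖ₋₁ + pₖ₋₂, qₖ = aₖqₖ₋₁ + qₖ₋₂ (with p₋₁=1, p₋₂=0, q₋₁=0, q₋₂=1):
  k=0: a=7, p=7, q=1
  k=1: a=1, p=8, q=1
  k=2: a=2, p=23, q=3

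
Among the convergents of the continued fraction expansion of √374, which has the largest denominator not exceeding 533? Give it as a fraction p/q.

3365/174

√374 = [19; 2, 1, 18, 1, 2, 38, …] (period length 6).
Convergents:
  p_0/q_0 = 19/1
  p_1/q_1 = 39/2
  p_2/q_2 = 58/3
  p_3/q_3 = 1083/56
  p_4/q_4 = 1141/59
  p_5/q_5 = 3365/174
  p_6/q_6 = 129011/6671
q_5 = 174 ≤ 533 < 6671 = q_6, so the answer is 3365/174.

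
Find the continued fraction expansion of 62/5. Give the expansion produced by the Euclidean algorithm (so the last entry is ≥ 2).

62 = 12*5 + 2
5 = 2*2 + 1
2 = 2*1 + 0  (stop)
So 62/5 = [12; 2, 2].

[12; 2, 2]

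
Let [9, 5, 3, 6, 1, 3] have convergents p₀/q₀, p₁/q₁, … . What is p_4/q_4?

1075/117

Using pₖ = aₖpₖ₋₁ + pₖ₋₂, qₖ = aₖqₖ₋₁ + qₖ₋₂ (with p₋₁=1, p₋₂=0, q₋₁=0, q₋₂=1):
  k=0: a=9, p=9, q=1
  k=1: a=5, p=46, q=5
  k=2: a=3, p=147, q=16
  k=3: a=6, p=928, q=101
  k=4: a=1, p=1075, q=117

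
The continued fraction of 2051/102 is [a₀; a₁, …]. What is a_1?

9

2051 = 20·102 + 11   →  a_0 = 20
102 = 9·11 + 3   →  a_1 = 9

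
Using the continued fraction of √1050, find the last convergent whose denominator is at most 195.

√1050 = [32; 2, 2, 10, 2, 2, 64, …] (period length 6).
Convergents:
  p_0/q_0 = 32/1
  p_1/q_1 = 65/2
  p_2/q_2 = 162/5
  p_3/q_3 = 1685/52
  p_4/q_4 = 3532/109
  p_5/q_5 = 8749/270
q_4 = 109 ≤ 195 < 270 = q_5, so the answer is 3532/109.

3532/109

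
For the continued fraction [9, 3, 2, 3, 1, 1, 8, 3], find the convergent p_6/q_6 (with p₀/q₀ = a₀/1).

Using pₖ = aₖpₖ₋₁ + pₖ₋₂, qₖ = aₖqₖ₋₁ + qₖ₋₂ (with p₋₁=1, p₋₂=0, q₋₁=0, q₋₂=1):
  k=0: a=9, p=9, q=1
  k=1: a=3, p=28, q=3
  k=2: a=2, p=65, q=7
  k=3: a=3, p=223, q=24
  k=4: a=1, p=288, q=31
  k=5: a=1, p=511, q=55
  k=6: a=8, p=4376, q=471

4376/471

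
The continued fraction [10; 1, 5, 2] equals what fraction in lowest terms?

Fold from the inside: start with 2/1.
  5 + 1/2 = 11/2
  1 + 2/11 = 13/11
  10 + 11/13 = 141/13

141/13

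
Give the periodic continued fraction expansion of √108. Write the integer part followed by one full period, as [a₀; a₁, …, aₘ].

[10; 2, 1, 1, 4, 1, 1, 2, 20]

a₀ = ⌊√108⌋ = 10.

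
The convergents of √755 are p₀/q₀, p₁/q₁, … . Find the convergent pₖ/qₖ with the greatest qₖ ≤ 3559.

√755 = [27; 2, 10, 2, 54, …] (period length 4).
Convergents:
  p_0/q_0 = 27/1
  p_1/q_1 = 55/2
  p_2/q_2 = 577/21
  p_3/q_3 = 1209/44
  p_4/q_4 = 65863/2397
  p_5/q_5 = 132935/4838
q_4 = 2397 ≤ 3559 < 4838 = q_5, so the answer is 65863/2397.

65863/2397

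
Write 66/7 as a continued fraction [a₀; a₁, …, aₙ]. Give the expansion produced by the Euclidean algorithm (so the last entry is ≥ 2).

[9; 2, 3]

66 = 9×7 + 3
7 = 2×3 + 1
3 = 3×1 + 0  (stop)
So 66/7 = [9; 2, 3].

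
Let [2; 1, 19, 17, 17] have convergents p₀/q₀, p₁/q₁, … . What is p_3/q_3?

1006/341

Using pₖ = aₖpₖ₋₁ + pₖ₋₂, qₖ = aₖqₖ₋₁ + qₖ₋₂ (with p₋₁=1, p₋₂=0, q₋₁=0, q₋₂=1):
  k=0: a=2, p=2, q=1
  k=1: a=1, p=3, q=1
  k=2: a=19, p=59, q=20
  k=3: a=17, p=1006, q=341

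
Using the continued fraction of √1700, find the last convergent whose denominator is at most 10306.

143649/3484

√1700 = [41; 4, 3, 20, 3, 4, 82, …] (period length 6).
Convergents:
  p_0/q_0 = 41/1
  p_1/q_1 = 165/4
  p_2/q_2 = 536/13
  p_3/q_3 = 10885/264
  p_4/q_4 = 33191/805
  p_5/q_5 = 143649/3484
  p_6/q_6 = 11812409/286493
q_5 = 3484 ≤ 10306 < 286493 = q_6, so the answer is 143649/3484.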